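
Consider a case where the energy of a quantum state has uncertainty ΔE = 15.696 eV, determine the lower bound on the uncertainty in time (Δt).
20.968 as

Using the energy-time uncertainty principle:
ΔEΔt ≥ ℏ/2

The minimum uncertainty in time is:
Δt_min = ℏ/(2ΔE)
Δt_min = (1.055e-34 J·s) / (2 × 2.515e-18 J)
Δt_min = 2.097e-17 s = 20.968 as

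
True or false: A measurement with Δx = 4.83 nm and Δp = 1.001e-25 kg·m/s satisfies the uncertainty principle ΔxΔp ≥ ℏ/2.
Yes, it satisfies the uncertainty principle.

Calculate the product ΔxΔp:
ΔxΔp = (4.830e-09 m) × (1.001e-25 kg·m/s)
ΔxΔp = 4.835e-34 J·s

Compare to the minimum allowed value ℏ/2:
ℏ/2 = 5.273e-35 J·s

Since ΔxΔp = 4.835e-34 J·s ≥ 5.273e-35 J·s = ℏ/2,
the measurement satisfies the uncertainty principle.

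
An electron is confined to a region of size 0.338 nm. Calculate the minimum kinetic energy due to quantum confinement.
83.374 meV

Using the uncertainty principle:

1. Position uncertainty: Δx ≈ 3.380e-10 m
2. Minimum momentum uncertainty: Δp = ℏ/(2Δx) = 1.560e-25 kg·m/s
3. Minimum kinetic energy:
   KE = (Δp)²/(2m) = (1.560e-25)²/(2 × 9.109e-31 kg)
   KE = 1.336e-20 J = 83.374 meV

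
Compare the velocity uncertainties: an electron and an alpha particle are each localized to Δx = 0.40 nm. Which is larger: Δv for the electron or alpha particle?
The electron has the larger minimum velocity uncertainty, by a ratio of 7294.3.

For both particles, Δp_min = ℏ/(2Δx) = 1.318e-25 kg·m/s (same for both).

The velocity uncertainty is Δv = Δp/m:
- electron: Δv = 1.318e-25 / 9.109e-31 = 1.447e+05 m/s = 144.710 km/s
- alpha particle: Δv = 1.318e-25 / 6.645e-27 = 1.984e+01 m/s = 19.839 m/s

Ratio: 1.447e+05 / 1.984e+01 = 7294.3

The lighter particle has larger velocity uncertainty because Δv ∝ 1/m.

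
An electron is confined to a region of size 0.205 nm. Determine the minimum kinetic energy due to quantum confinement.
226.650 meV

Using the uncertainty principle:

1. Position uncertainty: Δx ≈ 2.050e-10 m
2. Minimum momentum uncertainty: Δp = ℏ/(2Δx) = 2.572e-25 kg·m/s
3. Minimum kinetic energy:
   KE = (Δp)²/(2m) = (2.572e-25)²/(2 × 9.109e-31 kg)
   KE = 3.631e-20 J = 226.650 meV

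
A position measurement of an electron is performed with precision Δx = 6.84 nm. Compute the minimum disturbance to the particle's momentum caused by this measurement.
7.709 × 10^-27 kg·m/s

The uncertainty principle implies that measuring position disturbs momentum:
ΔxΔp ≥ ℏ/2

When we measure position with precision Δx, we necessarily introduce a momentum uncertainty:
Δp ≥ ℏ/(2Δx)
Δp_min = (1.055e-34 J·s) / (2 × 6.840e-09 m)
Δp_min = 7.709e-27 kg·m/s

The more precisely we measure position, the greater the momentum disturbance.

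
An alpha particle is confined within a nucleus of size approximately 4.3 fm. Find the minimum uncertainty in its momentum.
1.226 × 10^-20 kg·m/s

Using the Heisenberg uncertainty principle:
ΔxΔp ≥ ℏ/2

With Δx ≈ L = 4.300e-15 m (the confinement size):
Δp_min = ℏ/(2Δx)
Δp_min = (1.055e-34 J·s) / (2 × 4.300e-15 m)
Δp_min = 1.226e-20 kg·m/s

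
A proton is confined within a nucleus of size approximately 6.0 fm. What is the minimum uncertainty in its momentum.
8.788 × 10^-21 kg·m/s

Using the Heisenberg uncertainty principle:
ΔxΔp ≥ ℏ/2

With Δx ≈ L = 6.000e-15 m (the confinement size):
Δp_min = ℏ/(2Δx)
Δp_min = (1.055e-34 J·s) / (2 × 6.000e-15 m)
Δp_min = 8.788e-21 kg·m/s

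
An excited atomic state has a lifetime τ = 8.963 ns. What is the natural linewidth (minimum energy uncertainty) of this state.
36.718 neV

Using the energy-time uncertainty principle:
ΔEΔt ≥ ℏ/2

The lifetime τ represents the time uncertainty Δt.
The natural linewidth (minimum energy uncertainty) is:

ΔE = ℏ/(2τ)
ΔE = (1.055e-34 J·s) / (2 × 8.963e-09 s)
ΔE = 5.883e-27 J = 36.718 neV

This natural linewidth limits the precision of spectroscopic measurements.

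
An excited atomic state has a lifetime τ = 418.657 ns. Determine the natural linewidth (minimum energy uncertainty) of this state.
786.099 peV

Using the energy-time uncertainty principle:
ΔEΔt ≥ ℏ/2

The lifetime τ represents the time uncertainty Δt.
The natural linewidth (minimum energy uncertainty) is:

ΔE = ℏ/(2τ)
ΔE = (1.055e-34 J·s) / (2 × 4.187e-07 s)
ΔE = 1.259e-28 J = 786.099 peV

This natural linewidth limits the precision of spectroscopic measurements.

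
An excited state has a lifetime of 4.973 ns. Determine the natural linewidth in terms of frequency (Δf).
16.002 MHz

Using the energy-time uncertainty principle and E = hf:
ΔEΔt ≥ ℏ/2
hΔf·Δt ≥ ℏ/2

The minimum frequency uncertainty is:
Δf = ℏ/(2hτ) = 1/(4πτ)
Δf = 1/(4π × 4.973e-09 s)
Δf = 1.600e+07 Hz = 16.002 MHz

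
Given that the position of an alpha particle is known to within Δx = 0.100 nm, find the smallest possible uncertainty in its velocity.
79.355 m/s

Using the Heisenberg uncertainty principle and Δp = mΔv:
ΔxΔp ≥ ℏ/2
Δx(mΔv) ≥ ℏ/2

The minimum uncertainty in velocity is:
Δv_min = ℏ/(2mΔx)
Δv_min = (1.055e-34 J·s) / (2 × 6.645e-27 kg × 1.000e-10 m)
Δv_min = 7.935e+01 m/s = 79.355 m/s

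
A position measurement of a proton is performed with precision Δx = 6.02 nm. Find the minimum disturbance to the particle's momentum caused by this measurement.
8.759 × 10^-27 kg·m/s

The uncertainty principle implies that measuring position disturbs momentum:
ΔxΔp ≥ ℏ/2

When we measure position with precision Δx, we necessarily introduce a momentum uncertainty:
Δp ≥ ℏ/(2Δx)
Δp_min = (1.055e-34 J·s) / (2 × 6.020e-09 m)
Δp_min = 8.759e-27 kg·m/s

The more precisely we measure position, the greater the momentum disturbance.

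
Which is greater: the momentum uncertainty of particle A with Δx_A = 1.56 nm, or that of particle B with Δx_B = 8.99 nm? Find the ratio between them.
Particle A has the larger minimum momentum uncertainty, by a factor of 5.76.

For each particle, the minimum momentum uncertainty is Δp_min = ℏ/(2Δx):

Particle A: Δp_A = ℏ/(2×1.560e-09 m) = 3.380e-26 kg·m/s
Particle B: Δp_B = ℏ/(2×8.990e-09 m) = 5.865e-27 kg·m/s

Ratio: Δp_A/Δp_B = 5.76

Since Δp_min ∝ 1/Δx, the particle with smaller position uncertainty (A) has larger momentum uncertainty.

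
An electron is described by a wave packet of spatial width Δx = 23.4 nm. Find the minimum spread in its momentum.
2.253 × 10^-27 kg·m/s

For a wave packet, the spatial width Δx and momentum spread Δp are related by the uncertainty principle:
ΔxΔp ≥ ℏ/2

The minimum momentum spread is:
Δp_min = ℏ/(2Δx)
Δp_min = (1.055e-34 J·s) / (2 × 2.340e-08 m)
Δp_min = 2.253e-27 kg·m/s

A wave packet cannot have both a well-defined position and well-defined momentum.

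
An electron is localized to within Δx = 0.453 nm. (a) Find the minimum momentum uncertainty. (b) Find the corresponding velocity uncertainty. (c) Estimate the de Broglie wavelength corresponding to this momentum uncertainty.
(a) Δp_min = 1.164 × 10^-25 kg·m/s
(b) Δv_min = 127.779 km/s
(c) λ_dB = 5.693 nm

Step-by-step:

(a) From the uncertainty principle:
Δp_min = ℏ/(2Δx) = (1.055e-34 J·s)/(2 × 4.530e-10 m) = 1.164e-25 kg·m/s

(b) The velocity uncertainty:
Δv = Δp/m = (1.164e-25 kg·m/s)/(9.109e-31 kg) = 1.278e+05 m/s = 127.779 km/s

(c) The de Broglie wavelength for this momentum:
λ = h/p = (6.626e-34 J·s)/(1.164e-25 kg·m/s) = 5.693e-09 m = 5.693 nm

Note: The de Broglie wavelength is comparable to the localization size, as expected from wave-particle duality.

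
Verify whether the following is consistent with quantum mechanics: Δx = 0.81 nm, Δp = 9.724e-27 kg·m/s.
No, it violates the uncertainty principle (impossible measurement).

Calculate the product ΔxΔp:
ΔxΔp = (8.100e-10 m) × (9.724e-27 kg·m/s)
ΔxΔp = 7.876e-36 J·s

Compare to the minimum allowed value ℏ/2:
ℏ/2 = 5.273e-35 J·s

Since ΔxΔp = 7.876e-36 J·s < 5.273e-35 J·s = ℏ/2,
the measurement violates the uncertainty principle.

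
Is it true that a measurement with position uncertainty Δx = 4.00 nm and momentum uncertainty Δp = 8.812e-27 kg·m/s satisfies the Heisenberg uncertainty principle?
No, it violates the uncertainty principle (impossible measurement).

Calculate the product ΔxΔp:
ΔxΔp = (4.000e-09 m) × (8.812e-27 kg·m/s)
ΔxΔp = 3.525e-35 J·s

Compare to the minimum allowed value ℏ/2:
ℏ/2 = 5.273e-35 J·s

Since ΔxΔp = 3.525e-35 J·s < 5.273e-35 J·s = ℏ/2,
the measurement violates the uncertainty principle.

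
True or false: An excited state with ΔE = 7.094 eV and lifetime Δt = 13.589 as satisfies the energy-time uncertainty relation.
No, it violates the uncertainty relation.

Calculate the product ΔEΔt:
ΔE = 7.094 eV = 1.137e-18 J
ΔEΔt = (1.137e-18 J) × (1.359e-17 s)
ΔEΔt = 1.545e-35 J·s

Compare to the minimum allowed value ℏ/2:
ℏ/2 = 5.273e-35 J·s

Since ΔEΔt = 1.545e-35 J·s < 5.273e-35 J·s = ℏ/2,
this violates the uncertainty relation.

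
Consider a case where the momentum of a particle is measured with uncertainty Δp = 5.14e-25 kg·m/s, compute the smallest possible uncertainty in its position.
102.585 pm

Using the Heisenberg uncertainty principle:
ΔxΔp ≥ ℏ/2

The minimum uncertainty in position is:
Δx_min = ℏ/(2Δp)
Δx_min = (1.055e-34 J·s) / (2 × 5.140e-25 kg·m/s)
Δx_min = 1.026e-10 m = 102.585 pm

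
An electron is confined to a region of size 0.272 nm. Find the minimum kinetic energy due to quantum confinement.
128.743 meV

Using the uncertainty principle:

1. Position uncertainty: Δx ≈ 2.720e-10 m
2. Minimum momentum uncertainty: Δp = ℏ/(2Δx) = 1.939e-25 kg·m/s
3. Minimum kinetic energy:
   KE = (Δp)²/(2m) = (1.939e-25)²/(2 × 9.109e-31 kg)
   KE = 2.063e-20 J = 128.743 meV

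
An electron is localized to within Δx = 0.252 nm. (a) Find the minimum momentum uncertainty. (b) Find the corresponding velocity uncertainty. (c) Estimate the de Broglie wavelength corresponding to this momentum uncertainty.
(a) Δp_min = 2.092 × 10^-25 kg·m/s
(b) Δv_min = 229.698 km/s
(c) λ_dB = 3.167 nm

Step-by-step:

(a) From the uncertainty principle:
Δp_min = ℏ/(2Δx) = (1.055e-34 J·s)/(2 × 2.520e-10 m) = 2.092e-25 kg·m/s

(b) The velocity uncertainty:
Δv = Δp/m = (2.092e-25 kg·m/s)/(9.109e-31 kg) = 2.297e+05 m/s = 229.698 km/s

(c) The de Broglie wavelength for this momentum:
λ = h/p = (6.626e-34 J·s)/(2.092e-25 kg·m/s) = 3.167e-09 m = 3.167 nm

Note: The de Broglie wavelength is comparable to the localization size, as expected from wave-particle duality.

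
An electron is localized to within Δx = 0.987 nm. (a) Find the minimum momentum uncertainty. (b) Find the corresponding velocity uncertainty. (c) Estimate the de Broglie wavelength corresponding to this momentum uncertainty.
(a) Δp_min = 5.342 × 10^-26 kg·m/s
(b) Δv_min = 58.646 km/s
(c) λ_dB = 12.403 nm

Step-by-step:

(a) From the uncertainty principle:
Δp_min = ℏ/(2Δx) = (1.055e-34 J·s)/(2 × 9.870e-10 m) = 5.342e-26 kg·m/s

(b) The velocity uncertainty:
Δv = Δp/m = (5.342e-26 kg·m/s)/(9.109e-31 kg) = 5.865e+04 m/s = 58.646 km/s

(c) The de Broglie wavelength for this momentum:
λ = h/p = (6.626e-34 J·s)/(5.342e-26 kg·m/s) = 1.240e-08 m = 12.403 nm

Note: The de Broglie wavelength is comparable to the localization size, as expected from wave-particle duality.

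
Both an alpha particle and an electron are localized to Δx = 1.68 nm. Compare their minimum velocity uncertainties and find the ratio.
The electron has the larger minimum velocity uncertainty, by a ratio of 7294.3.

For both particles, Δp_min = ℏ/(2Δx) = 3.139e-26 kg·m/s (same for both).

The velocity uncertainty is Δv = Δp/m:
- alpha particle: Δv = 3.139e-26 / 6.645e-27 = 4.724e+00 m/s = 4.724 m/s
- electron: Δv = 3.139e-26 / 9.109e-31 = 3.445e+04 m/s = 34.455 km/s

Ratio: 3.445e+04 / 4.724e+00 = 7294.3

The lighter particle has larger velocity uncertainty because Δv ∝ 1/m.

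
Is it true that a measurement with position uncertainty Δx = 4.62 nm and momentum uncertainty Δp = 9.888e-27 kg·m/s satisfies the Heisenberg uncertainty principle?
No, it violates the uncertainty principle (impossible measurement).

Calculate the product ΔxΔp:
ΔxΔp = (4.620e-09 m) × (9.888e-27 kg·m/s)
ΔxΔp = 4.568e-35 J·s

Compare to the minimum allowed value ℏ/2:
ℏ/2 = 5.273e-35 J·s

Since ΔxΔp = 4.568e-35 J·s < 5.273e-35 J·s = ℏ/2,
the measurement violates the uncertainty principle.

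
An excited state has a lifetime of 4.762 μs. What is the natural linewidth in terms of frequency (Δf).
16.711 kHz

Using the energy-time uncertainty principle and E = hf:
ΔEΔt ≥ ℏ/2
hΔf·Δt ≥ ℏ/2

The minimum frequency uncertainty is:
Δf = ℏ/(2hτ) = 1/(4πτ)
Δf = 1/(4π × 4.762e-06 s)
Δf = 1.671e+04 Hz = 16.711 kHz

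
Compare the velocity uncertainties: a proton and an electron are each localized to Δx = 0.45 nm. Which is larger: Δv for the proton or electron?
The electron has the larger minimum velocity uncertainty, by a ratio of 1836.2.

For both particles, Δp_min = ℏ/(2Δx) = 1.172e-25 kg·m/s (same for both).

The velocity uncertainty is Δv = Δp/m:
- proton: Δv = 1.172e-25 / 1.673e-27 = 7.005e+01 m/s = 70.054 m/s
- electron: Δv = 1.172e-25 / 9.109e-31 = 1.286e+05 m/s = 128.631 km/s

Ratio: 1.286e+05 / 7.005e+01 = 1836.2

The lighter particle has larger velocity uncertainty because Δv ∝ 1/m.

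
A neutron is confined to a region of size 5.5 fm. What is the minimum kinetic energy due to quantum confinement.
171.250 keV

Using the uncertainty principle:

1. Position uncertainty: Δx ≈ 5.500e-15 m
2. Minimum momentum uncertainty: Δp = ℏ/(2Δx) = 9.587e-21 kg·m/s
3. Minimum kinetic energy:
   KE = (Δp)²/(2m) = (9.587e-21)²/(2 × 1.675e-27 kg)
   KE = 2.744e-14 J = 171.250 keV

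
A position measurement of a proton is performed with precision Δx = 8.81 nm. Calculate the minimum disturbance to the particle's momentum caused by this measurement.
5.985 × 10^-27 kg·m/s

The uncertainty principle implies that measuring position disturbs momentum:
ΔxΔp ≥ ℏ/2

When we measure position with precision Δx, we necessarily introduce a momentum uncertainty:
Δp ≥ ℏ/(2Δx)
Δp_min = (1.055e-34 J·s) / (2 × 8.810e-09 m)
Δp_min = 5.985e-27 kg·m/s

The more precisely we measure position, the greater the momentum disturbance.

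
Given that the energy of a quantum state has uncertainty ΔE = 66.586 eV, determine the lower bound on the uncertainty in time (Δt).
4.943 as

Using the energy-time uncertainty principle:
ΔEΔt ≥ ℏ/2

The minimum uncertainty in time is:
Δt_min = ℏ/(2ΔE)
Δt_min = (1.055e-34 J·s) / (2 × 1.067e-17 J)
Δt_min = 4.943e-18 s = 4.943 as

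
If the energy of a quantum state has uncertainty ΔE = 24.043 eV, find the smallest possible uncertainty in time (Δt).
13.688 as

Using the energy-time uncertainty principle:
ΔEΔt ≥ ℏ/2

The minimum uncertainty in time is:
Δt_min = ℏ/(2ΔE)
Δt_min = (1.055e-34 J·s) / (2 × 3.852e-18 J)
Δt_min = 1.369e-17 s = 13.688 as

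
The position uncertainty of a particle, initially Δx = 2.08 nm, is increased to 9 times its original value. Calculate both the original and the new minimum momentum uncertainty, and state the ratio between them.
Original Δp_min = 2.535 × 10^-26 kg·m/s; new Δp'_min = 2.817 × 10^-27 kg·m/s; ratio Δp'_min/Δp_min = 1/9.

From the uncertainty principle ΔxΔp ≥ ℏ/2, the minimum momentum uncertainty is Δp_min = ℏ/(2Δx).

Original (Δx = 2.08 nm = 2.080e-09 m):
Δp_min = (1.055e-34 J·s)/(2 × 2.080e-09 m) = 2.535e-26 kg·m/s

When Δx → 9Δx:
Δp'_min = ℏ/(2 × 9Δx) = (1/9) × ℏ/(2Δx) = (1/9) × Δp_min
Δp'_min = 1/9 × 2.535e-26 kg·m/s = 2.817e-27 kg·m/s

Since Δp_min ∝ 1/Δx, when Δx is increased to 9 times its original value, Δp_min decreases to 1/9 of its original value.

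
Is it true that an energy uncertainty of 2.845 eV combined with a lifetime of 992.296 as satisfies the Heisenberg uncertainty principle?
Yes, it satisfies the uncertainty relation.

Calculate the product ΔEΔt:
ΔE = 2.845 eV = 4.558e-19 J
ΔEΔt = (4.558e-19 J) × (9.923e-16 s)
ΔEΔt = 4.523e-34 J·s

Compare to the minimum allowed value ℏ/2:
ℏ/2 = 5.273e-35 J·s

Since ΔEΔt = 4.523e-34 J·s ≥ 5.273e-35 J·s = ℏ/2,
this satisfies the uncertainty relation.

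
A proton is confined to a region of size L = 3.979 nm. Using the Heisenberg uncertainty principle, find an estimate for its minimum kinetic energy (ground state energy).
327.647 neV

Using the uncertainty principle to estimate ground state energy:

1. The position uncertainty is approximately the confinement size:
   Δx ≈ L = 3.979e-09 m

2. From ΔxΔp ≥ ℏ/2, the minimum momentum uncertainty is:
   Δp ≈ ℏ/(2L) = 1.325e-26 kg·m/s

3. The kinetic energy is approximately:
   KE ≈ (Δp)²/(2m) = (1.325e-26)²/(2 × 1.673e-27 kg)
   KE ≈ 5.249e-26 J = 327.647 neV

This is an order-of-magnitude estimate of the ground state energy.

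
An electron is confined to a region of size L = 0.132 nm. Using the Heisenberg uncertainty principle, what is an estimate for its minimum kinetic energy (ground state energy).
546.657 meV

Using the uncertainty principle to estimate ground state energy:

1. The position uncertainty is approximately the confinement size:
   Δx ≈ L = 1.320e-10 m

2. From ΔxΔp ≥ ℏ/2, the minimum momentum uncertainty is:
   Δp ≈ ℏ/(2L) = 3.995e-25 kg·m/s

3. The kinetic energy is approximately:
   KE ≈ (Δp)²/(2m) = (3.995e-25)²/(2 × 9.109e-31 kg)
   KE ≈ 8.758e-20 J = 546.657 meV

This is an order-of-magnitude estimate of the ground state energy.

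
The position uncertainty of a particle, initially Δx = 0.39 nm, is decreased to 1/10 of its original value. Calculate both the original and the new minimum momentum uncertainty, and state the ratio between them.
Original Δp_min = 1.352 × 10^-25 kg·m/s; new Δp'_min = 1.352 × 10^-24 kg·m/s; ratio Δp'_min/Δp_min = 10.

From the uncertainty principle ΔxΔp ≥ ℏ/2, the minimum momentum uncertainty is Δp_min = ℏ/(2Δx).

Original (Δx = 0.39 nm = 3.900e-10 m):
Δp_min = (1.055e-34 J·s)/(2 × 3.900e-10 m) = 1.352e-25 kg·m/s

When Δx → (1/10)Δx:
Δp'_min = ℏ/(2 × (1/10)Δx) = 10 × ℏ/(2Δx) = 10 × Δp_min
Δp'_min = 10 × 1.352e-25 kg·m/s = 1.352e-24 kg·m/s

Since Δp_min ∝ 1/Δx, when Δx is decreased to 1/10 of its original value, Δp_min increases to 10 times its original value.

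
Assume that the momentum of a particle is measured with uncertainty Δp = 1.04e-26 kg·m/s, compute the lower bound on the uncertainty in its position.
5.070 nm

Using the Heisenberg uncertainty principle:
ΔxΔp ≥ ℏ/2

The minimum uncertainty in position is:
Δx_min = ℏ/(2Δp)
Δx_min = (1.055e-34 J·s) / (2 × 1.040e-26 kg·m/s)
Δx_min = 5.070e-09 m = 5.070 nm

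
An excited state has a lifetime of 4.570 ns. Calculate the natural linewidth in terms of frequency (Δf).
17.413 MHz

Using the energy-time uncertainty principle and E = hf:
ΔEΔt ≥ ℏ/2
hΔf·Δt ≥ ℏ/2

The minimum frequency uncertainty is:
Δf = ℏ/(2hτ) = 1/(4πτ)
Δf = 1/(4π × 4.570e-09 s)
Δf = 1.741e+07 Hz = 17.413 MHz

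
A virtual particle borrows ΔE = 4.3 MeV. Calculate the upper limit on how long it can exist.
76.536 ys

Using the energy-time uncertainty principle:
ΔEΔt ≥ ℏ/2

For a virtual particle borrowing energy ΔE, the maximum lifetime is:
Δt_max = ℏ/(2ΔE)

Converting energy:
ΔE = 4.3 MeV = 6.889e-13 J

Δt_max = (1.055e-34 J·s) / (2 × 6.889e-13 J)
Δt_max = 7.654e-23 s = 76.536 ys

Virtual particles with higher borrowed energy exist for shorter times.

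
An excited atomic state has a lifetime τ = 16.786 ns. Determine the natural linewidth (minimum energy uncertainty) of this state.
19.606 neV

Using the energy-time uncertainty principle:
ΔEΔt ≥ ℏ/2

The lifetime τ represents the time uncertainty Δt.
The natural linewidth (minimum energy uncertainty) is:

ΔE = ℏ/(2τ)
ΔE = (1.055e-34 J·s) / (2 × 1.679e-08 s)
ΔE = 3.141e-27 J = 19.606 neV

This natural linewidth limits the precision of spectroscopic measurements.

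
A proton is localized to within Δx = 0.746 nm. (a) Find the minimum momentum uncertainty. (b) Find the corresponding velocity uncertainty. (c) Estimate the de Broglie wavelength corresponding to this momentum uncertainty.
(a) Δp_min = 7.068 × 10^-26 kg·m/s
(b) Δv_min = 42.258 m/s
(c) λ_dB = 9.375 nm

Step-by-step:

(a) From the uncertainty principle:
Δp_min = ℏ/(2Δx) = (1.055e-34 J·s)/(2 × 7.460e-10 m) = 7.068e-26 kg·m/s

(b) The velocity uncertainty:
Δv = Δp/m = (7.068e-26 kg·m/s)/(1.673e-27 kg) = 4.226e+01 m/s = 42.258 m/s

(c) The de Broglie wavelength for this momentum:
λ = h/p = (6.626e-34 J·s)/(7.068e-26 kg·m/s) = 9.375e-09 m = 9.375 nm

Note: The de Broglie wavelength is comparable to the localization size, as expected from wave-particle duality.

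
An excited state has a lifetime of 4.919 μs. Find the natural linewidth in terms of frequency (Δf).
16.178 kHz

Using the energy-time uncertainty principle and E = hf:
ΔEΔt ≥ ℏ/2
hΔf·Δt ≥ ℏ/2

The minimum frequency uncertainty is:
Δf = ℏ/(2hτ) = 1/(4πτ)
Δf = 1/(4π × 4.919e-06 s)
Δf = 1.618e+04 Hz = 16.178 kHz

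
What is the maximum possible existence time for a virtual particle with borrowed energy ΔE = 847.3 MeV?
3.884 × 10^-25 s

Using the energy-time uncertainty principle:
ΔEΔt ≥ ℏ/2

For a virtual particle borrowing energy ΔE, the maximum lifetime is:
Δt_max = ℏ/(2ΔE)

Converting energy:
ΔE = 847.3 MeV = 1.358e-10 J

Δt_max = (1.055e-34 J·s) / (2 × 1.358e-10 J)
Δt_max = 3.884e-25 s = 3.884 × 10^-25 s

Virtual particles with higher borrowed energy exist for shorter times.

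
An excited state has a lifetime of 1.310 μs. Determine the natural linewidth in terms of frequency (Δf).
60.746 kHz

Using the energy-time uncertainty principle and E = hf:
ΔEΔt ≥ ℏ/2
hΔf·Δt ≥ ℏ/2

The minimum frequency uncertainty is:
Δf = ℏ/(2hτ) = 1/(4πτ)
Δf = 1/(4π × 1.310e-06 s)
Δf = 6.075e+04 Hz = 60.746 kHz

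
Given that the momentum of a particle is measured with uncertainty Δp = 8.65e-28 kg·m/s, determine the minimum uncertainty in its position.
60.958 nm

Using the Heisenberg uncertainty principle:
ΔxΔp ≥ ℏ/2

The minimum uncertainty in position is:
Δx_min = ℏ/(2Δp)
Δx_min = (1.055e-34 J·s) / (2 × 8.650e-28 kg·m/s)
Δx_min = 6.096e-08 m = 60.958 nm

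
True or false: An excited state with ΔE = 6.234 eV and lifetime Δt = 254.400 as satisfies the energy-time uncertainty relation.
Yes, it satisfies the uncertainty relation.

Calculate the product ΔEΔt:
ΔE = 6.234 eV = 9.988e-19 J
ΔEΔt = (9.988e-19 J) × (2.544e-16 s)
ΔEΔt = 2.541e-34 J·s

Compare to the minimum allowed value ℏ/2:
ℏ/2 = 5.273e-35 J·s

Since ΔEΔt = 2.541e-34 J·s ≥ 5.273e-35 J·s = ℏ/2,
this satisfies the uncertainty relation.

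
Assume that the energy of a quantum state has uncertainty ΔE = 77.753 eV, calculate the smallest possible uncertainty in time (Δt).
4.233 as

Using the energy-time uncertainty principle:
ΔEΔt ≥ ℏ/2

The minimum uncertainty in time is:
Δt_min = ℏ/(2ΔE)
Δt_min = (1.055e-34 J·s) / (2 × 1.246e-17 J)
Δt_min = 4.233e-18 s = 4.233 as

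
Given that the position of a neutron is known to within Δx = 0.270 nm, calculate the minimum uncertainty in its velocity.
116.597 m/s

Using the Heisenberg uncertainty principle and Δp = mΔv:
ΔxΔp ≥ ℏ/2
Δx(mΔv) ≥ ℏ/2

The minimum uncertainty in velocity is:
Δv_min = ℏ/(2mΔx)
Δv_min = (1.055e-34 J·s) / (2 × 1.675e-27 kg × 2.700e-10 m)
Δv_min = 1.166e+02 m/s = 116.597 m/s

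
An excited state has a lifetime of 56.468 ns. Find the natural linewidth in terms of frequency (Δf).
1.409 MHz

Using the energy-time uncertainty principle and E = hf:
ΔEΔt ≥ ℏ/2
hΔf·Δt ≥ ℏ/2

The minimum frequency uncertainty is:
Δf = ℏ/(2hτ) = 1/(4πτ)
Δf = 1/(4π × 5.647e-08 s)
Δf = 1.409e+06 Hz = 1.409 MHz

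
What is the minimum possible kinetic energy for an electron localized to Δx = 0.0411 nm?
5.639 eV

Localizing a particle requires giving it sufficient momentum uncertainty:

1. From uncertainty principle: Δp ≥ ℏ/(2Δx)
   Δp_min = (1.055e-34 J·s) / (2 × 4.110e-11 m)
   Δp_min = 1.283e-24 kg·m/s

2. This momentum uncertainty corresponds to kinetic energy:
   KE ≈ (Δp)²/(2m) = (1.283e-24)²/(2 × 9.109e-31 kg)
   KE = 9.034e-19 J = 5.639 eV

Tighter localization requires more energy.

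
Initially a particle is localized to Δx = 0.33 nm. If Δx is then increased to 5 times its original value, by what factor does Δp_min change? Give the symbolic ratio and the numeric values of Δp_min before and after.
Original Δp_min = 1.598 × 10^-25 kg·m/s; new Δp'_min = 3.196 × 10^-26 kg·m/s; ratio Δp'_min/Δp_min = 1/5.

From the uncertainty principle ΔxΔp ≥ ℏ/2, the minimum momentum uncertainty is Δp_min = ℏ/(2Δx).

Original (Δx = 0.33 nm = 3.300e-10 m):
Δp_min = (1.055e-34 J·s)/(2 × 3.300e-10 m) = 1.598e-25 kg·m/s

When Δx → 5Δx:
Δp'_min = ℏ/(2 × 5Δx) = (1/5) × ℏ/(2Δx) = (1/5) × Δp_min
Δp'_min = 1/5 × 1.598e-25 kg·m/s = 3.196e-26 kg·m/s

Since Δp_min ∝ 1/Δx, when Δx is increased to 5 times its original value, Δp_min decreases to 1/5 of its original value.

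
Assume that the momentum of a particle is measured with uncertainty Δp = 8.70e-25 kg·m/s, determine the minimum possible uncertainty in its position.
60.608 pm

Using the Heisenberg uncertainty principle:
ΔxΔp ≥ ℏ/2

The minimum uncertainty in position is:
Δx_min = ℏ/(2Δp)
Δx_min = (1.055e-34 J·s) / (2 × 8.700e-25 kg·m/s)
Δx_min = 6.061e-11 m = 60.608 pm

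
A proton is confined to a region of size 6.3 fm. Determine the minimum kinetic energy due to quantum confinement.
130.699 keV

Using the uncertainty principle:

1. Position uncertainty: Δx ≈ 6.300e-15 m
2. Minimum momentum uncertainty: Δp = ℏ/(2Δx) = 8.370e-21 kg·m/s
3. Minimum kinetic energy:
   KE = (Δp)²/(2m) = (8.370e-21)²/(2 × 1.673e-27 kg)
   KE = 2.094e-14 J = 130.699 keV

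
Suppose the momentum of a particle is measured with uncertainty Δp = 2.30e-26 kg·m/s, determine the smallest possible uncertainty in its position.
2.293 nm

Using the Heisenberg uncertainty principle:
ΔxΔp ≥ ℏ/2

The minimum uncertainty in position is:
Δx_min = ℏ/(2Δp)
Δx_min = (1.055e-34 J·s) / (2 × 2.300e-26 kg·m/s)
Δx_min = 2.293e-09 m = 2.293 nm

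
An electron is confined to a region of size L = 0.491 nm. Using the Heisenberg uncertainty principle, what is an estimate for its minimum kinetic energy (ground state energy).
39.509 meV

Using the uncertainty principle to estimate ground state energy:

1. The position uncertainty is approximately the confinement size:
   Δx ≈ L = 4.910e-10 m

2. From ΔxΔp ≥ ℏ/2, the minimum momentum uncertainty is:
   Δp ≈ ℏ/(2L) = 1.074e-25 kg·m/s

3. The kinetic energy is approximately:
   KE ≈ (Δp)²/(2m) = (1.074e-25)²/(2 × 9.109e-31 kg)
   KE ≈ 6.330e-21 J = 39.509 meV

This is an order-of-magnitude estimate of the ground state energy.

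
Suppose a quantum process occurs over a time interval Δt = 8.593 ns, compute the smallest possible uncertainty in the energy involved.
38.299 neV

Using the energy-time uncertainty principle:
ΔEΔt ≥ ℏ/2

The minimum uncertainty in energy is:
ΔE_min = ℏ/(2Δt)
ΔE_min = (1.055e-34 J·s) / (2 × 8.593e-09 s)
ΔE_min = 6.136e-27 J = 38.299 neV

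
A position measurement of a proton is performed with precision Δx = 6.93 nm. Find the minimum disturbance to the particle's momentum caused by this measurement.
7.609 × 10^-27 kg·m/s

The uncertainty principle implies that measuring position disturbs momentum:
ΔxΔp ≥ ℏ/2

When we measure position with precision Δx, we necessarily introduce a momentum uncertainty:
Δp ≥ ℏ/(2Δx)
Δp_min = (1.055e-34 J·s) / (2 × 6.930e-09 m)
Δp_min = 7.609e-27 kg·m/s

The more precisely we measure position, the greater the momentum disturbance.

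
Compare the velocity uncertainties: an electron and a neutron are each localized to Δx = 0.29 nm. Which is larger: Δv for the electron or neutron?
The electron has the larger minimum velocity uncertainty, by a ratio of 1838.7.

For both particles, Δp_min = ℏ/(2Δx) = 1.818e-25 kg·m/s (same for both).

The velocity uncertainty is Δv = Δp/m:
- electron: Δv = 1.818e-25 / 9.109e-31 = 1.996e+05 m/s = 199.599 km/s
- neutron: Δv = 1.818e-25 / 1.675e-27 = 1.086e+02 m/s = 108.556 m/s

Ratio: 1.996e+05 / 1.086e+02 = 1838.7

The lighter particle has larger velocity uncertainty because Δv ∝ 1/m.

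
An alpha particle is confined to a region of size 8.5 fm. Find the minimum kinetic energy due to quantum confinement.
18.073 keV

Using the uncertainty principle:

1. Position uncertainty: Δx ≈ 8.500e-15 m
2. Minimum momentum uncertainty: Δp = ℏ/(2Δx) = 6.203e-21 kg·m/s
3. Minimum kinetic energy:
   KE = (Δp)²/(2m) = (6.203e-21)²/(2 × 6.645e-27 kg)
   KE = 2.896e-15 J = 18.073 keV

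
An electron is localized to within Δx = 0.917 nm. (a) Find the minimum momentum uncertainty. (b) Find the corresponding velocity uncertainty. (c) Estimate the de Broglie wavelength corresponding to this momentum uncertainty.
(a) Δp_min = 5.750 × 10^-26 kg·m/s
(b) Δv_min = 63.123 km/s
(c) λ_dB = 11.523 nm

Step-by-step:

(a) From the uncertainty principle:
Δp_min = ℏ/(2Δx) = (1.055e-34 J·s)/(2 × 9.170e-10 m) = 5.750e-26 kg·m/s

(b) The velocity uncertainty:
Δv = Δp/m = (5.750e-26 kg·m/s)/(9.109e-31 kg) = 6.312e+04 m/s = 63.123 km/s

(c) The de Broglie wavelength for this momentum:
λ = h/p = (6.626e-34 J·s)/(5.750e-26 kg·m/s) = 1.152e-08 m = 11.523 nm

Note: The de Broglie wavelength is comparable to the localization size, as expected from wave-particle duality.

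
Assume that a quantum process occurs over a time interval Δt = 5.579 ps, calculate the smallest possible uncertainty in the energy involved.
58.990 μeV

Using the energy-time uncertainty principle:
ΔEΔt ≥ ℏ/2

The minimum uncertainty in energy is:
ΔE_min = ℏ/(2Δt)
ΔE_min = (1.055e-34 J·s) / (2 × 5.579e-12 s)
ΔE_min = 9.451e-24 J = 58.990 μeV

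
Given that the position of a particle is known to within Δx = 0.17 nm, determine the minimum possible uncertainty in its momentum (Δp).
3.102 × 10^-25 kg·m/s

Using the Heisenberg uncertainty principle:
ΔxΔp ≥ ℏ/2

The minimum uncertainty in momentum is:
Δp_min = ℏ/(2Δx)
Δp_min = (1.055e-34 J·s) / (2 × 1.700e-10 m)
Δp_min = 3.102e-25 kg·m/s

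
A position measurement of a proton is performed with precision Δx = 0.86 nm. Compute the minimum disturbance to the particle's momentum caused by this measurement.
6.131 × 10^-26 kg·m/s

The uncertainty principle implies that measuring position disturbs momentum:
ΔxΔp ≥ ℏ/2

When we measure position with precision Δx, we necessarily introduce a momentum uncertainty:
Δp ≥ ℏ/(2Δx)
Δp_min = (1.055e-34 J·s) / (2 × 8.600e-10 m)
Δp_min = 6.131e-26 kg·m/s

The more precisely we measure position, the greater the momentum disturbance.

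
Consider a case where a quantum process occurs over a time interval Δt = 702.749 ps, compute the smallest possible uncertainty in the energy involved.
468.312 neV

Using the energy-time uncertainty principle:
ΔEΔt ≥ ℏ/2

The minimum uncertainty in energy is:
ΔE_min = ℏ/(2Δt)
ΔE_min = (1.055e-34 J·s) / (2 × 7.027e-10 s)
ΔE_min = 7.503e-26 J = 468.312 neV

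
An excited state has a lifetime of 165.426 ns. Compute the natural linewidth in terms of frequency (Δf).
481.046 kHz

Using the energy-time uncertainty principle and E = hf:
ΔEΔt ≥ ℏ/2
hΔf·Δt ≥ ℏ/2

The minimum frequency uncertainty is:
Δf = ℏ/(2hτ) = 1/(4πτ)
Δf = 1/(4π × 1.654e-07 s)
Δf = 4.810e+05 Hz = 481.046 kHz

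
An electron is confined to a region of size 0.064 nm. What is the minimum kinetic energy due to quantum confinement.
2.325 eV

Using the uncertainty principle:

1. Position uncertainty: Δx ≈ 6.400e-11 m
2. Minimum momentum uncertainty: Δp = ℏ/(2Δx) = 8.239e-25 kg·m/s
3. Minimum kinetic energy:
   KE = (Δp)²/(2m) = (8.239e-25)²/(2 × 9.109e-31 kg)
   KE = 3.726e-19 J = 2.325 eV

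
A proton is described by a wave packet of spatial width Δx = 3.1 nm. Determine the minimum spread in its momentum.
1.701 × 10^-26 kg·m/s

For a wave packet, the spatial width Δx and momentum spread Δp are related by the uncertainty principle:
ΔxΔp ≥ ℏ/2

The minimum momentum spread is:
Δp_min = ℏ/(2Δx)
Δp_min = (1.055e-34 J·s) / (2 × 3.100e-09 m)
Δp_min = 1.701e-26 kg·m/s

A wave packet cannot have both a well-defined position and well-defined momentum.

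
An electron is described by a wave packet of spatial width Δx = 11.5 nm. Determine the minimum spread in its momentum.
4.585 × 10^-27 kg·m/s

For a wave packet, the spatial width Δx and momentum spread Δp are related by the uncertainty principle:
ΔxΔp ≥ ℏ/2

The minimum momentum spread is:
Δp_min = ℏ/(2Δx)
Δp_min = (1.055e-34 J·s) / (2 × 1.150e-08 m)
Δp_min = 4.585e-27 kg·m/s

A wave packet cannot have both a well-defined position and well-defined momentum.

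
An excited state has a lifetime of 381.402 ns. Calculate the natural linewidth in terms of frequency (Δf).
208.645 kHz

Using the energy-time uncertainty principle and E = hf:
ΔEΔt ≥ ℏ/2
hΔf·Δt ≥ ℏ/2

The minimum frequency uncertainty is:
Δf = ℏ/(2hτ) = 1/(4πτ)
Δf = 1/(4π × 3.814e-07 s)
Δf = 2.086e+05 Hz = 208.645 kHz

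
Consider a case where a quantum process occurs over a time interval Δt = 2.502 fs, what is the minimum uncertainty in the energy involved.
131.537 meV

Using the energy-time uncertainty principle:
ΔEΔt ≥ ℏ/2

The minimum uncertainty in energy is:
ΔE_min = ℏ/(2Δt)
ΔE_min = (1.055e-34 J·s) / (2 × 2.502e-15 s)
ΔE_min = 2.107e-20 J = 131.537 meV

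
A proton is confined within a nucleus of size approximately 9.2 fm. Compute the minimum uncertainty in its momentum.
5.731 × 10^-21 kg·m/s

Using the Heisenberg uncertainty principle:
ΔxΔp ≥ ℏ/2

With Δx ≈ L = 9.200e-15 m (the confinement size):
Δp_min = ℏ/(2Δx)
Δp_min = (1.055e-34 J·s) / (2 × 9.200e-15 m)
Δp_min = 5.731e-21 kg·m/s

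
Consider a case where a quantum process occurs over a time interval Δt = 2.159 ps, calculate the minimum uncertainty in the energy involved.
152.434 μeV

Using the energy-time uncertainty principle:
ΔEΔt ≥ ℏ/2

The minimum uncertainty in energy is:
ΔE_min = ℏ/(2Δt)
ΔE_min = (1.055e-34 J·s) / (2 × 2.159e-12 s)
ΔE_min = 2.442e-23 J = 152.434 μeV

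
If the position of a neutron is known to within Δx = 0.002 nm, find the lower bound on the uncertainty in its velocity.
15.741 km/s

Using the Heisenberg uncertainty principle and Δp = mΔv:
ΔxΔp ≥ ℏ/2
Δx(mΔv) ≥ ℏ/2

The minimum uncertainty in velocity is:
Δv_min = ℏ/(2mΔx)
Δv_min = (1.055e-34 J·s) / (2 × 1.675e-27 kg × 2.000e-12 m)
Δv_min = 1.574e+04 m/s = 15.741 km/s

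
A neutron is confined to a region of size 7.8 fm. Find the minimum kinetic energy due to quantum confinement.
85.146 keV

Using the uncertainty principle:

1. Position uncertainty: Δx ≈ 7.800e-15 m
2. Minimum momentum uncertainty: Δp = ℏ/(2Δx) = 6.760e-21 kg·m/s
3. Minimum kinetic energy:
   KE = (Δp)²/(2m) = (6.760e-21)²/(2 × 1.675e-27 kg)
   KE = 1.364e-14 J = 85.146 keV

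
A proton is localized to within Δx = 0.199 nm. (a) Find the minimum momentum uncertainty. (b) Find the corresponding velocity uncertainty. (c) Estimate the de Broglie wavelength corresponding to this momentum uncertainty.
(a) Δp_min = 2.650 × 10^-25 kg·m/s
(b) Δv_min = 158.415 m/s
(c) λ_dB = 2.501 nm

Step-by-step:

(a) From the uncertainty principle:
Δp_min = ℏ/(2Δx) = (1.055e-34 J·s)/(2 × 1.990e-10 m) = 2.650e-25 kg·m/s

(b) The velocity uncertainty:
Δv = Δp/m = (2.650e-25 kg·m/s)/(1.673e-27 kg) = 1.584e+02 m/s = 158.415 m/s

(c) The de Broglie wavelength for this momentum:
λ = h/p = (6.626e-34 J·s)/(2.650e-25 kg·m/s) = 2.501e-09 m = 2.501 nm

Note: The de Broglie wavelength is comparable to the localization size, as expected from wave-particle duality.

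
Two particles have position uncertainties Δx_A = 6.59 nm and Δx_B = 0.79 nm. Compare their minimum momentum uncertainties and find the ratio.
Particle B has the larger minimum momentum uncertainty, by a factor of 8.34.

For each particle, the minimum momentum uncertainty is Δp_min = ℏ/(2Δx):

Particle A: Δp_A = ℏ/(2×6.590e-09 m) = 8.001e-27 kg·m/s
Particle B: Δp_B = ℏ/(2×7.900e-10 m) = 6.675e-26 kg·m/s

Ratio: Δp_B/Δp_A = 8.34

Since Δp_min ∝ 1/Δx, the particle with smaller position uncertainty (B) has larger momentum uncertainty.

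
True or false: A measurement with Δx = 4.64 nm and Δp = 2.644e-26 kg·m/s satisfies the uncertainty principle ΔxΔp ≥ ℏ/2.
Yes, it satisfies the uncertainty principle.

Calculate the product ΔxΔp:
ΔxΔp = (4.640e-09 m) × (2.644e-26 kg·m/s)
ΔxΔp = 1.227e-34 J·s

Compare to the minimum allowed value ℏ/2:
ℏ/2 = 5.273e-35 J·s

Since ΔxΔp = 1.227e-34 J·s ≥ 5.273e-35 J·s = ℏ/2,
the measurement satisfies the uncertainty principle.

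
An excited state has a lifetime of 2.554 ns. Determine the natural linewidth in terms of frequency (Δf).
31.158 MHz

Using the energy-time uncertainty principle and E = hf:
ΔEΔt ≥ ℏ/2
hΔf·Δt ≥ ℏ/2

The minimum frequency uncertainty is:
Δf = ℏ/(2hτ) = 1/(4πτ)
Δf = 1/(4π × 2.554e-09 s)
Δf = 3.116e+07 Hz = 31.158 MHz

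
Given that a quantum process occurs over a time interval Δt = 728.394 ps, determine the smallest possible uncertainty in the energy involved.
451.824 neV

Using the energy-time uncertainty principle:
ΔEΔt ≥ ℏ/2

The minimum uncertainty in energy is:
ΔE_min = ℏ/(2Δt)
ΔE_min = (1.055e-34 J·s) / (2 × 7.284e-10 s)
ΔE_min = 7.239e-26 J = 451.824 neV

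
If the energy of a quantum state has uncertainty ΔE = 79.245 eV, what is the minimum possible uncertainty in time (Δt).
4.153 as

Using the energy-time uncertainty principle:
ΔEΔt ≥ ℏ/2

The minimum uncertainty in time is:
Δt_min = ℏ/(2ΔE)
Δt_min = (1.055e-34 J·s) / (2 × 1.270e-17 J)
Δt_min = 4.153e-18 s = 4.153 as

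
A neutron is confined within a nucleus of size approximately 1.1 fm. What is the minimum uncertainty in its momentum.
4.794 × 10^-20 kg·m/s

Using the Heisenberg uncertainty principle:
ΔxΔp ≥ ℏ/2

With Δx ≈ L = 1.100e-15 m (the confinement size):
Δp_min = ℏ/(2Δx)
Δp_min = (1.055e-34 J·s) / (2 × 1.100e-15 m)
Δp_min = 4.794e-20 kg·m/s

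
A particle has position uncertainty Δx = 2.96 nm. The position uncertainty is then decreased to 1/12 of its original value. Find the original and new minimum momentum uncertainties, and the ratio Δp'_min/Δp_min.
Original Δp_min = 1.781 × 10^-26 kg·m/s; new Δp'_min = 2.138 × 10^-25 kg·m/s; ratio Δp'_min/Δp_min = 12.

From the uncertainty principle ΔxΔp ≥ ℏ/2, the minimum momentum uncertainty is Δp_min = ℏ/(2Δx).

Original (Δx = 2.96 nm = 2.960e-09 m):
Δp_min = (1.055e-34 J·s)/(2 × 2.960e-09 m) = 1.781e-26 kg·m/s

When Δx → (1/12)Δx:
Δp'_min = ℏ/(2 × (1/12)Δx) = 12 × ℏ/(2Δx) = 12 × Δp_min
Δp'_min = 12 × 1.781e-26 kg·m/s = 2.138e-25 kg·m/s

Since Δp_min ∝ 1/Δx, when Δx is decreased to 1/12 of its original value, Δp_min increases to 12 times its original value.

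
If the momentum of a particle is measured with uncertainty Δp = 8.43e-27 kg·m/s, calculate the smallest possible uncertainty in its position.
6.255 nm

Using the Heisenberg uncertainty principle:
ΔxΔp ≥ ℏ/2

The minimum uncertainty in position is:
Δx_min = ℏ/(2Δp)
Δx_min = (1.055e-34 J·s) / (2 × 8.430e-27 kg·m/s)
Δx_min = 6.255e-09 m = 6.255 nm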